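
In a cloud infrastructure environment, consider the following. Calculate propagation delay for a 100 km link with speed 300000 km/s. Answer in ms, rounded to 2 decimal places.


Given: distance = 100 km, speed = 300000 km/s
Delay = distance / speed = 100 / 300000 seconds
Delay in ms = 100 * 1000 / 300000
Delay = 0.3333 ms
Rounded to 2 dp = 0.33 ms

0.33


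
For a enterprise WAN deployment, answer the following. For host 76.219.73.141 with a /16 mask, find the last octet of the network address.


Given: IP = 76.219.73.141, prefix = /16
Subnet mask = 255.255.0.0
Last octet of IP: 141
Last octet of mask: 0
Network last octet = 141 AND 0 = 0

0


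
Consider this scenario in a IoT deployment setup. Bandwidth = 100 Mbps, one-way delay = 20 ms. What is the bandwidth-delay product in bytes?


Given: bandwidth = 100 Mbps, delay = 20 ms
BDP in bits = 100 * 10^6 * 20 / 1000
BDP in bits = 2000000
BDP in bytes = 2000000 / 8 = 250000

250000


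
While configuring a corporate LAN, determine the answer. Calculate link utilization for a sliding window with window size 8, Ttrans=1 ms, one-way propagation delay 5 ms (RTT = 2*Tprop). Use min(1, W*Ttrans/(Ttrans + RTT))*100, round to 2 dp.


Given: W = 8, Ttrans = 1 ms, RTT = 10 ms (= 2 * Tprop, Tprop = 5 ms)
Cycle time = Ttrans + RTT = 1 + 10 = 11 ms (first packet sent until its ACK returns)
W * Ttrans = 8 * 1 = 8 ms of sending per cycle
W * Ttrans / (Ttrans + RTT) = 8 / 11 = 0.727273
U = min(1, 0.727273) = 0.727273
U% = 72.73%

72.73


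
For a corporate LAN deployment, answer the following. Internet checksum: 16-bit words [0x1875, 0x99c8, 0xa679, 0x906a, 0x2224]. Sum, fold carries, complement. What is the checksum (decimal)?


Given words: [0x1875, 0x99c8, 0xa679, 0x906a, 0x2224]
Step 1: Sum all words
Raw sum = 6261 + 39368 + 42617 + 36970 + 8740 = 133956
Step 2: Fold carry: (2884 + 2) = 2886
One's complement = ~2886 & 0xFFFF = 62649

62649


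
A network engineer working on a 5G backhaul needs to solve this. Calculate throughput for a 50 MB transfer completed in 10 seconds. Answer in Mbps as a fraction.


Given: file = 50 MB, time = 10 s
File in Mb = 50 * 8 = 400 Mb
Throughput = 400 / 10 Mbps
Throughput = 40 Mbps

40


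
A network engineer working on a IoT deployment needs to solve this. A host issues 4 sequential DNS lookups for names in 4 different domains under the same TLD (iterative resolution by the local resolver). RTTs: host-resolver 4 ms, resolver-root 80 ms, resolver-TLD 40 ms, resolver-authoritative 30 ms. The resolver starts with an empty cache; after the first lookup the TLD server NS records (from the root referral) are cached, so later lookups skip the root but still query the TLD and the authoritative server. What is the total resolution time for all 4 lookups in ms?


Lookup 1 (cold cache): local + root + TLD + auth = 4 + 80 + 40 + 30 = 154 ms
Lookups 2..4 (TLD NS cached -> skip root; new domain -> still ask TLD and auth): local + TLD + auth = 4 + 40 + 30 = 74 ms each
Remaining 3 lookups: 3 * 74 = 222 ms
Total = 154 + 222 = 376 ms

376


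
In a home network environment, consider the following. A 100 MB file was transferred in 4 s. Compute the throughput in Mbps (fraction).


Given: file = 100 MB, time = 4 s
File in Mb = 100 * 8 = 800 Mb
Throughput = 800 / 4 Mbps
Throughput = 200 Mbps

200


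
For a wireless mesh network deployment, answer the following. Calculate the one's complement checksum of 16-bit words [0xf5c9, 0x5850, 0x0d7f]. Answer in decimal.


Given words: [0xf5c9, 0x5850, 0x0d7f]
Step 1: Sum all words
Raw sum = 62921 + 22608 + 3455 = 88984
Step 2: Fold carry: (23448 + 1) = 23449
One's complement = ~23449 & 0xFFFF = 42086

42086


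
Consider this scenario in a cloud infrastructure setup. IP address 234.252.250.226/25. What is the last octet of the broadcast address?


Given: IP = 234.252.250.226, prefix = /25
Host bits = 32 - 25 = 7
Network last octet = 226 AND mask = 128
Host part size = 2^7 - 1 = 127
Broadcast last octet = 128 OR 127 = 255

255


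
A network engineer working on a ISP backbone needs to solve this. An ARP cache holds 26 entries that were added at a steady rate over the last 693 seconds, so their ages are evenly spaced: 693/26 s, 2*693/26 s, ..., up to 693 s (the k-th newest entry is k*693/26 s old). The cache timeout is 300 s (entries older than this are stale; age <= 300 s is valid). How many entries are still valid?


Ages are k * 693/26 s for k = 1..26 (spacing = 26.6538 s).
Entry k is valid iff k * 693/26 <= 300 iff k <= 26 * 300 / 693 = 11.2554
n_valid = floor(11.2554) = 11
(n_stale = 26 - 11 = 15)

11


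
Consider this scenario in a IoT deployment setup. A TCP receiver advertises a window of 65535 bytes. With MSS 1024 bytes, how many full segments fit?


Given: RWND = 65535 bytes, MSS = 1024 bytes
Full segments = floor(RWND / MSS)
Full segments = floor(65535 / 1024)
Full segments = floor(63.999) = 63

63


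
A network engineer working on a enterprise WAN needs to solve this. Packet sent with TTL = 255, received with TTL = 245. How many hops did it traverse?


Given: initial TTL = 255, received TTL = 245
Hops = initial TTL - received TTL
Hops = 255 - 245 = 10

10


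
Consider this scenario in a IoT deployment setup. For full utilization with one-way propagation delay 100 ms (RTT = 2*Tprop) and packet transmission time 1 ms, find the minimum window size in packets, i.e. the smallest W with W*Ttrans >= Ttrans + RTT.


Given: Ttrans = 1 ms, RTT = 200 ms (= 2 * Tprop, Tprop = 100 ms)
Time until first ACK returns = Ttrans + RTT = 1 + 200 = 201 ms
Need W * Ttrans >= Ttrans + RTT  ->  W >= (Ttrans + RTT) / Ttrans
(Ttrans + RTT) / Ttrans = 201 / 1 = 201
W_min = ceil(201) = 201

201


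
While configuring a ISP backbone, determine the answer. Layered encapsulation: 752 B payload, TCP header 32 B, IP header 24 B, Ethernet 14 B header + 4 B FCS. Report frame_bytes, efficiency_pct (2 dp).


TCP segment = 752 + 32 = 784 B
IP packet = 784 + 24 = 808 B
Ethernet frame = 808 + 14 + 4 = 826 B
Efficiency = app / frame = 752 / 826 = 0.910412 = 91.0412% -> 91.04% (2 dp)

826, 91.04


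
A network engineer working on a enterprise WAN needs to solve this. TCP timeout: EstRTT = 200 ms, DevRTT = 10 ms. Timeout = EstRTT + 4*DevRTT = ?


Given: EstRTT = 200 ms, DevRTT = 10 ms
Timeout = EstRTT + 4 * DevRTT
4 * DevRTT = 4 * 10 = 40
Timeout = 200 + 40 = 240 ms

240


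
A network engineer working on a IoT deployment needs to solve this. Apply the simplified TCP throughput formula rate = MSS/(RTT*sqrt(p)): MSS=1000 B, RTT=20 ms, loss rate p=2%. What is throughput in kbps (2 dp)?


Given: MSS = 1000 bytes, RTT = 20 ms, loss = 2%
RTT in seconds = 20 / 1000 = 0.02
Loss rate = 2% = 0.02
sqrt(loss) = sqrt(0.02) = 0.141421356237
Throughput (bytes/s) = 1000 / (0.02 * 0.141421356237) = 353553.3906
Throughput (kbps) = 353553.3906 * 8 / 1000 = 2828.427125 -> 2828.43 kbps (2 dp)

2828.43


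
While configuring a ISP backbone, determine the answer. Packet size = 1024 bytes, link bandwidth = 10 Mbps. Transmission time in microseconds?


Given: packet = 1024 bytes, bandwidth = 10 Mbps
Packet in bits = 1024 * 8 = 8192 bits
Bandwidth = 10 * 10^6 = 10000000 bps
Time = 8192 / 10000000 seconds
Time in us = 8192 * 10^6 / 10000000 = 819.2

819.2


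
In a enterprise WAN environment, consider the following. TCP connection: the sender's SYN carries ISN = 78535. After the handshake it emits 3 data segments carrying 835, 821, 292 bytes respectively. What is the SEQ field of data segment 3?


The SYN occupies sequence number ISN = 78535, so the first data byte is ISN + 1 = 78536.
SEQ of data segment i = (ISN + 1) + sum of payload sizes of segments 1..i-1.
Segment 1: SEQ = 78536, payload = 835 bytes
Segment 2: SEQ = 79371, payload = 821 bytes
Segment 3: SEQ = 80192, payload = 292 bytes
SEQ of segment 3 = 78536 + 835 + 821 = 80192

80192


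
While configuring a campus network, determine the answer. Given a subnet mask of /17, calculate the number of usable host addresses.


Given: subnet mask /17
Host bits = 32 - 17 = 15
Total addresses = 2^15 = 32768
Usable hosts = 32768 - 2 (network + broadcast) = 32766

32766


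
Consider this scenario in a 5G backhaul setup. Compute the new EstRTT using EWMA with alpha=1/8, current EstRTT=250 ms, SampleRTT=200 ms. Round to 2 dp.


Given: EstRTT = 250 ms, SampleRTT = 200 ms, alpha = 1/8
New EstRTT = (1 - alpha) * EstRTT + alpha * SampleRTT
(7/8) * 250 = 218.75
(1/8) * 200 = 25
New EstRTT = 218.75 + 25 = 243.75 ms -> 243.75 ms (2 dp)

243.75


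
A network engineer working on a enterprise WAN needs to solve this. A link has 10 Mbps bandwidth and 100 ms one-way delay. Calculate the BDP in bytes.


Given: bandwidth = 10 Mbps, delay = 100 ms
BDP in bits = 10 * 10^6 * 100 / 1000
BDP in bits = 1000000
BDP in bytes = 1000000 / 8 = 125000

125000


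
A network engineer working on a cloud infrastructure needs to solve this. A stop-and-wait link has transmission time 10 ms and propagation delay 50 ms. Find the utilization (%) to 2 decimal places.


Given: Ttrans = 10 ms, Tprop = 50 ms
RTT = 2 * Tprop = 2 * 50 = 100 ms
U = Ttrans / (Ttrans + RTT)
U = 10 / (10 + 100)
U = 10 / 110 = 0.090909
U% = 9.09%

9.09


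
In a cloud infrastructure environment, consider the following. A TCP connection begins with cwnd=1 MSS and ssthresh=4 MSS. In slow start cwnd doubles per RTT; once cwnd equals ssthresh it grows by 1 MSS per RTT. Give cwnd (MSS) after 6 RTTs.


RTT 0: cwnd = 1 MSS (initial)
RTT 1: cwnd = 2 MSS (slow start, doubled)
RTT 2: cwnd = 4 MSS (slow start, doubled)
RTT 3: cwnd = 5 MSS (congestion avoidance, +1)
RTT 4: cwnd = 6 MSS (congestion avoidance, +1)
RTT 5: cwnd = 7 MSS (congestion avoidance, +1)
RTT 6: cwnd = 8 MSS (congestion avoidance, +1)

8


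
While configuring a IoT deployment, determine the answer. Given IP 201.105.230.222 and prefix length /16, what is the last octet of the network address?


Given: IP = 201.105.230.222, prefix = /16
Subnet mask = 255.255.0.0
Last octet of IP: 222
Last octet of mask: 0
Network last octet = 222 AND 0 = 0

0


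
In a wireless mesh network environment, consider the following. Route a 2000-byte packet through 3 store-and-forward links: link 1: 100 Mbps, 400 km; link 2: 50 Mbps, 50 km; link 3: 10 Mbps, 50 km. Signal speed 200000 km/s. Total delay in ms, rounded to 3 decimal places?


Packet = 2000 bytes = 16000 bits. Store-and-forward: sum (t_trans + t_prop) per link.
Link 1: t_trans = 16000/(100*10^6) s = 0.1600 ms; t_prop = 400/200000 s = 2.0000 ms; subtotal = 2.1600 ms
Link 2: t_trans = 16000/(50*10^6) s = 0.3200 ms; t_prop = 50/200000 s = 0.2500 ms; subtotal = 0.5700 ms
Link 3: t_trans = 16000/(10*10^6) s = 1.6000 ms; t_prop = 50/200000 s = 0.2500 ms; subtotal = 1.8500 ms
End-to-end = 2.1600 + 0.5700 + 1.8500 = 4.5800 ms -> 4.580 ms (3 dp)

4.580


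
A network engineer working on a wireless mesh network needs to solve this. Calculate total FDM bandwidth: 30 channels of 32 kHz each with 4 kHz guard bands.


Given: 30 channels, 32 kHz each, guard = 4 kHz
Channel bandwidth = 30 * 32 = 960 kHz
Guard bands = 29 gaps * 4 kHz = 116 kHz
Total = 960 + 116 = 1076 kHz

1076


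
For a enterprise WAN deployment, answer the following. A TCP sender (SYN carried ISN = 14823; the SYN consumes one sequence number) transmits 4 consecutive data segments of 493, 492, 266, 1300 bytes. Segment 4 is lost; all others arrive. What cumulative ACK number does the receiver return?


SYN uses sequence number 14823; first data byte = ISN + 1 = 14824.
Segment 1: SEQ = 14824, len = 493 B, covers [14824, 15316]
Segment 2: SEQ = 15317, len = 492 B, covers [15317, 15808]
Segment 3: SEQ = 15809, len = 266 B, covers [15809, 16074]
Segment 4: SEQ = 16075, len = 1300 B, covers [16075, 17374] [LOST]
In-order data received: bytes [14824, 16074] (segments 1..3).
Segment 4 missing -> gap begins at byte 16075.
Cumulative ACK = next expected in-order byte = 14824 + 493 + 492 + 266 = 16075

16075


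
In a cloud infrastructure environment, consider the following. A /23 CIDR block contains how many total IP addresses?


Given: CIDR prefix /23
Host bits = 32 - 23 = 9
Total addresses = 2^9 = 512

512


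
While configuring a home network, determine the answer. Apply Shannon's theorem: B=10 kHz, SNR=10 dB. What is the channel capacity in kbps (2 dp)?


Given: B = 10 kHz, SNR = 10 dB
SNR linear = 10^(10/10) = 10
1 + SNR = 11
log2(11) = 3.4594316186
C = 10 * 1000 * 3.4594316186 = 34594.3162 bps
C = 34.594316 kbps -> 34.59 kbps (2 dp)

34.59


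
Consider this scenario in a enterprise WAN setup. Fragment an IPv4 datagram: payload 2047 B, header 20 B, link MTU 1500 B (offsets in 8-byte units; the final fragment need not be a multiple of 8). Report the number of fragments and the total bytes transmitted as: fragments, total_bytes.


Max data per non-final fragment = floor((MTU - header)/8)*8 = floor((1500 - 20)/8)*8 = floor(1480/8)*8 = 1480 B
Final fragment needs no 8-byte alignment: it can carry up to MTU - header = 1480 B
Non-final fragments needed = ceil((payload - 1480) / 1480) = ceil(567/1480) = ceil(0.3831) = 1
Number of fragments = 1 + 1 = 2
Fragment sizes (data): 1 * 1480 B + 567 B (last, 567 <= 1480 OK)
Total bytes sent = payload + n_frags * header = 2047 + 2*20 = 2047 + 40 = 2087 B

2, 2087


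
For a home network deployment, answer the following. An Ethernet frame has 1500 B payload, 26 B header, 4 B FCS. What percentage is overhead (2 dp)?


Given: payload = 1500 B, header = 26 B, trailer = 4 B
Overhead bytes = header + trailer = 26 + 4 = 30
Total frame = payload + overhead = 1500 + 30 = 1530
Overhead % = 30 / 1530 * 100 = 1.9608% -> 1.96% (2 dp)

1.96


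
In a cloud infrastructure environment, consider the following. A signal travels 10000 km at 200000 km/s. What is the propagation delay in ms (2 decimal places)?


Given: distance = 10000 km, speed = 200000 km/s
Delay = distance / speed = 10000 / 200000 seconds
Delay in ms = 10000 * 1000 / 200000
Delay = 50.0000 ms
Rounded to 2 dp = 50.00 ms

50.00


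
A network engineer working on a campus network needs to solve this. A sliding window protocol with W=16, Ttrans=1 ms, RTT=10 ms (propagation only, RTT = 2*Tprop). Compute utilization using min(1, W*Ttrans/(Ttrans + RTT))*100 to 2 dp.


Given: W = 16, Ttrans = 1 ms, RTT = 10 ms (= 2 * Tprop, Tprop = 5 ms)
Cycle time = Ttrans + RTT = 1 + 10 = 11 ms (first packet sent until its ACK returns)
W * Ttrans = 16 * 1 = 16 ms of sending per cycle
W * Ttrans / (Ttrans + RTT) = 16 / 11 = 1.454545
U = min(1, 1.454545) = 1.000000
U% = 100.00%

100.00


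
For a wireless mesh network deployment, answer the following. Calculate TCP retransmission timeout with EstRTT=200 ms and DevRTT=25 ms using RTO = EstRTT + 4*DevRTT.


Given: EstRTT = 200 ms, DevRTT = 25 ms
Timeout = EstRTT + 4 * DevRTT
4 * DevRTT = 4 * 25 = 100
Timeout = 200 + 100 = 300 ms

300


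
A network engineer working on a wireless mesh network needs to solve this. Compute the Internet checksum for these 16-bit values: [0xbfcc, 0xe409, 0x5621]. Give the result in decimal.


Given words: [0xbfcc, 0xe409, 0x5621]
Step 1: Sum all words
Raw sum = 49100 + 58377 + 22049 = 129526
Step 2: Fold carry: (63990 + 1) = 63991
One's complement = ~63991 & 0xFFFF = 1544

1544


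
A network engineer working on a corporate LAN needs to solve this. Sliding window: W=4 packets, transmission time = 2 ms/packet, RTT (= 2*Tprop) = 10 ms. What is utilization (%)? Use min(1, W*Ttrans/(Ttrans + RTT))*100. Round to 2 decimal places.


Given: W = 4, Ttrans = 2 ms, RTT = 10 ms (= 2 * Tprop, Tprop = 5 ms)
Cycle time = Ttrans + RTT = 2 + 10 = 12 ms (first packet sent until its ACK returns)
W * Ttrans = 4 * 2 = 8 ms of sending per cycle
W * Ttrans / (Ttrans + RTT) = 8 / 12 = 0.666667
U = min(1, 0.666667) = 0.666667
U% = 66.67%

66.67


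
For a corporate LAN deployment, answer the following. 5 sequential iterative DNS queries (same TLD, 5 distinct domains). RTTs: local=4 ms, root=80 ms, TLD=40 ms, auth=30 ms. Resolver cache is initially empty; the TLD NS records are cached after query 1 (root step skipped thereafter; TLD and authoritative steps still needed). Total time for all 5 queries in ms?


Lookup 1 (cold cache): local + root + TLD + auth = 4 + 80 + 40 + 30 = 154 ms
Lookups 2..5 (TLD NS cached -> skip root; new domain -> still ask TLD and auth): local + TLD + auth = 4 + 40 + 30 = 74 ms each
Remaining 4 lookups: 4 * 74 = 296 ms
Total = 154 + 296 = 450 ms

450


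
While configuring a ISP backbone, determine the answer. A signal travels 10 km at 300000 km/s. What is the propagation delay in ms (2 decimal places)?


Given: distance = 10 km, speed = 300000 km/s
Delay = distance / speed = 10 / 300000 seconds
Delay in ms = 10 * 1000 / 300000
Delay = 0.0333 ms
Rounded to 2 dp = 0.03 ms

0.03


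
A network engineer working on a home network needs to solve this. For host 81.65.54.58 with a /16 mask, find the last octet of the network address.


Given: IP = 81.65.54.58, prefix = /16
Subnet mask = 255.255.0.0
Last octet of IP: 58
Last octet of mask: 0
Network last octet = 58 AND 0 = 0

0


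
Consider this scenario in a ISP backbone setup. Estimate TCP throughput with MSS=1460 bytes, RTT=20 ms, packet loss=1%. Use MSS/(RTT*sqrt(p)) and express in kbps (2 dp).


Given: MSS = 1460 bytes, RTT = 20 ms, loss = 1%
RTT in seconds = 20 / 1000 = 0.02
Loss rate = 1% = 0.01
sqrt(loss) = sqrt(0.01) = 0.1
Throughput (bytes/s) = 1460 / (0.02 * 0.1) = 730000.0000
Throughput (kbps) = 730000.0000 * 8 / 1000 = 5840.000000 -> 5840.00 kbps (2 dp)

5840.00


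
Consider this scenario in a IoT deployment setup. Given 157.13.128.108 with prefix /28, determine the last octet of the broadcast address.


Given: IP = 157.13.128.108, prefix = /28
Host bits = 32 - 28 = 4
Network last octet = 108 AND mask = 96
Host part size = 2^4 - 1 = 15
Broadcast last octet = 96 OR 15 = 111

111


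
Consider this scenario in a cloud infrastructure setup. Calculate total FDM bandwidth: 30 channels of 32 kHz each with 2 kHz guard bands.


Given: 30 channels, 32 kHz each, guard = 2 kHz
Channel bandwidth = 30 * 32 = 960 kHz
Guard bands = 29 gaps * 2 kHz = 58 kHz
Total = 960 + 58 = 1018 kHz

1018


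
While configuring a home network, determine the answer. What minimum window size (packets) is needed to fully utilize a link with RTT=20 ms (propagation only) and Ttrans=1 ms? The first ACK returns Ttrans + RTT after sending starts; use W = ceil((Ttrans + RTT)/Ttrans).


Given: Ttrans = 1 ms, RTT = 20 ms (= 2 * Tprop, Tprop = 10 ms)
Time until first ACK returns = Ttrans + RTT = 1 + 20 = 21 ms
Need W * Ttrans >= Ttrans + RTT  ->  W >= (Ttrans + RTT) / Ttrans
(Ttrans + RTT) / Ttrans = 21 / 1 = 21
W_min = ceil(21) = 21

21


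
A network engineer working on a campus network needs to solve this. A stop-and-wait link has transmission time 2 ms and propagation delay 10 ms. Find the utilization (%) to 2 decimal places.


Given: Ttrans = 2 ms, Tprop = 10 ms
RTT = 2 * Tprop = 2 * 10 = 20 ms
U = Ttrans / (Ttrans + RTT)
U = 2 / (2 + 20)
U = 2 / 22 = 0.090909
U% = 9.09%

9.09


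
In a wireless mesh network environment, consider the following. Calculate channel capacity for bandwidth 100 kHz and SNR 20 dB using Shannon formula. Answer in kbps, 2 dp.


Given: B = 100 kHz, SNR = 20 dB
SNR linear = 10^(20/10) = 100
1 + SNR = 101
log2(101) = 6.6582114828
C = 100 * 1000 * 6.6582114828 = 665821.1483 bps
C = 665.821148 kbps -> 665.82 kbps (2 dp)

665.82


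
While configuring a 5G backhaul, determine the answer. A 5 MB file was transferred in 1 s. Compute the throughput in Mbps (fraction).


Given: file = 5 MB, time = 1 s
File in Mb = 5 * 8 = 40 Mb
Throughput = 40 / 1 Mbps
Throughput = 40 Mbps

40


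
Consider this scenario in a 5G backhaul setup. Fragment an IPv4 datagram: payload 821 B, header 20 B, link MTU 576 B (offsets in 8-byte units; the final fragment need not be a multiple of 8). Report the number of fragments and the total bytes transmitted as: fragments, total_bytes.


Max data per non-final fragment = floor((MTU - header)/8)*8 = floor((576 - 20)/8)*8 = floor(556/8)*8 = 552 B
Final fragment needs no 8-byte alignment: it can carry up to MTU - header = 556 B
Non-final fragments needed = ceil((payload - 556) / 552) = ceil(265/552) = ceil(0.4801) = 1
Number of fragments = 1 + 1 = 2
Fragment sizes (data): 1 * 552 B + 269 B (last, 269 <= 556 OK)
Total bytes sent = payload + n_frags * header = 821 + 2*20 = 821 + 40 = 861 B

2, 861


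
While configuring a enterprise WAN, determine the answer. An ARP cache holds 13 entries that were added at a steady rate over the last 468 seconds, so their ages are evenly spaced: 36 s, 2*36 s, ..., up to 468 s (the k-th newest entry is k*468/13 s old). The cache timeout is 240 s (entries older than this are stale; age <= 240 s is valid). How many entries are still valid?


Ages are k * 468/13 s for k = 1..13 (spacing = 36.0000 s).
Entry k is valid iff k * 468/13 <= 240 iff k <= 13 * 240 / 468 = 6.6667
n_valid = floor(6.6667) = 6
(n_stale = 13 - 6 = 7)

6


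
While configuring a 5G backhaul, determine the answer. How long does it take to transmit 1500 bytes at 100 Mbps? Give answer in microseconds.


Given: packet = 1500 bytes, bandwidth = 100 Mbps
Packet in bits = 1500 * 8 = 12000 bits
Bandwidth = 100 * 10^6 = 100000000 bps
Time = 12000 / 100000000 seconds
Time in us = 12000 * 10^6 / 100000000 = 120

120


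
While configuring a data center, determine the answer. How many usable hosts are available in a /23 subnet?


Given: subnet mask /23
Host bits = 32 - 23 = 9
Total addresses = 2^9 = 512
Usable hosts = 512 - 2 (network + broadcast) = 510

510


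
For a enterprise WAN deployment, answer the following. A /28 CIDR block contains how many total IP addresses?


Given: CIDR prefix /28
Host bits = 32 - 28 = 4
Total addresses = 2^4 = 16

16


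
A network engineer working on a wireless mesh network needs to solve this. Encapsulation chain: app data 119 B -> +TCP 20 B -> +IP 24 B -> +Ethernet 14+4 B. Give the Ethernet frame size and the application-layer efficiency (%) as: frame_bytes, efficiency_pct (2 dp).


TCP segment = 119 + 20 = 139 B
IP packet = 139 + 24 = 163 B
Ethernet frame = 163 + 14 + 4 = 181 B
Efficiency = app / frame = 119 / 181 = 0.657459 = 65.7459% -> 65.75% (2 dp)

181, 65.75


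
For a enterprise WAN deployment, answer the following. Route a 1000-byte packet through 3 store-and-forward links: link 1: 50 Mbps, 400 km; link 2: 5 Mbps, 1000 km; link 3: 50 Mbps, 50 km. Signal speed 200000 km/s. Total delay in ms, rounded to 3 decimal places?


Packet = 1000 bytes = 8000 bits. Store-and-forward: sum (t_trans + t_prop) per link.
Link 1: t_trans = 8000/(50*10^6) s = 0.1600 ms; t_prop = 400/200000 s = 2.0000 ms; subtotal = 2.1600 ms
Link 2: t_trans = 8000/(5*10^6) s = 1.6000 ms; t_prop = 1000/200000 s = 5.0000 ms; subtotal = 6.6000 ms
Link 3: t_trans = 8000/(50*10^6) s = 0.1600 ms; t_prop = 50/200000 s = 0.2500 ms; subtotal = 0.4100 ms
End-to-end = 2.1600 + 6.6000 + 0.4100 = 9.1700 ms -> 9.170 ms (3 dp)

9.170


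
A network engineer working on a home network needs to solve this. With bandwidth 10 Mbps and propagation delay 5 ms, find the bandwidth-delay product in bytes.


Given: bandwidth = 10 Mbps, delay = 5 ms
BDP in bits = 10 * 10^6 * 5 / 1000
BDP in bits = 50000
BDP in bytes = 50000 / 8 = 6250

6250


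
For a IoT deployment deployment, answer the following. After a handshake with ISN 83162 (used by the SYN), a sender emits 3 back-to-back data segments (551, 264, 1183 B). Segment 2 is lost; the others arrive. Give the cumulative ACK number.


SYN uses sequence number 83162; first data byte = ISN + 1 = 83163.
Segment 1: SEQ = 83163, len = 551 B, covers [83163, 83713]
Segment 2: SEQ = 83714, len = 264 B, covers [83714, 83977] [LOST]
Segment 3: SEQ = 83978, len = 1183 B, covers [83978, 85160]
In-order data received: bytes [83163, 83713] (segments 1..1).
Segment 2 missing -> gap begins at byte 83714; later segments buffered out of order.
Cumulative ACK = next expected in-order byte = 83163 + 551 = 83714

83714


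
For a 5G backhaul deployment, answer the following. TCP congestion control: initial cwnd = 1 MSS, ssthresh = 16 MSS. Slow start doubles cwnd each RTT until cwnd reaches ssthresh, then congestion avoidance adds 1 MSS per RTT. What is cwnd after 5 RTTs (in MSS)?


RTT 0: cwnd = 1 MSS (initial)
RTT 1: cwnd = 2 MSS (slow start, doubled)
RTT 2: cwnd = 4 MSS (slow start, doubled)
RTT 3: cwnd = 8 MSS (slow start, doubled)
RTT 4: cwnd = 16 MSS (slow start, doubled)
RTT 5: cwnd = 17 MSS (congestion avoidance, +1)

17


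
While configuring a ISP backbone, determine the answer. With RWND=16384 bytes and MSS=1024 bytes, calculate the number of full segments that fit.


Given: RWND = 16384 bytes, MSS = 1024 bytes
Full segments = floor(RWND / MSS)
Full segments = floor(16384 / 1024)
Full segments = floor(16.0) = 16

16


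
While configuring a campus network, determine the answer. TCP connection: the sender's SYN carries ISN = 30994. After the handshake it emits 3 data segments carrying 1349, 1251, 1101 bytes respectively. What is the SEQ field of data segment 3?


The SYN occupies sequence number ISN = 30994, so the first data byte is ISN + 1 = 30995.
SEQ of data segment i = (ISN + 1) + sum of payload sizes of segments 1..i-1.
Segment 1: SEQ = 30995, payload = 1349 bytes
Segment 2: SEQ = 32344, payload = 1251 bytes
Segment 3: SEQ = 33595, payload = 1101 bytes
SEQ of segment 3 = 30995 + 1349 + 1251 = 33595

33595


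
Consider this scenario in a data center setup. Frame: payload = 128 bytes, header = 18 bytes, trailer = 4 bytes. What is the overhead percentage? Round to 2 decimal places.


Given: payload = 128 B, header = 18 B, trailer = 4 B
Overhead bytes = header + trailer = 18 + 4 = 22
Total frame = payload + overhead = 128 + 22 = 150
Overhead % = 22 / 150 * 100 = 14.6667% -> 14.67% (2 dp)

14.67


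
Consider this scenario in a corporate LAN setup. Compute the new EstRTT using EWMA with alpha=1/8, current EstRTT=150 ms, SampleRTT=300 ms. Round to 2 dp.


Given: EstRTT = 150 ms, SampleRTT = 300 ms, alpha = 1/8
New EstRTT = (1 - alpha) * EstRTT + alpha * SampleRTT
(7/8) * 150 = 131.25
(1/8) * 300 = 37.5
New EstRTT = 131.25 + 37.5 = 168.75 ms -> 168.75 ms (2 dp)

168.75


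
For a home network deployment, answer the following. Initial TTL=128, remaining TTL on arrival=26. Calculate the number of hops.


Given: initial TTL = 128, received TTL = 26
Hops = initial TTL - received TTL
Hops = 128 - 26 = 102

102


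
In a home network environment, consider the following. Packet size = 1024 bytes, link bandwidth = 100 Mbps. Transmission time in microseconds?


Given: packet = 1024 bytes, bandwidth = 100 Mbps
Packet in bits = 1024 * 8 = 8192 bits
Bandwidth = 100 * 10^6 = 100000000 bps
Time = 8192 / 100000000 seconds
Time in us = 8192 * 10^6 / 100000000 = 81.92

81.92


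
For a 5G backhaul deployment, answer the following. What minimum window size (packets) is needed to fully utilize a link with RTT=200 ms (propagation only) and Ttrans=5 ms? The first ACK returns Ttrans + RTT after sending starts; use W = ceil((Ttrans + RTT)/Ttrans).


Given: Ttrans = 5 ms, RTT = 200 ms (= 2 * Tprop, Tprop = 100 ms)
Time until first ACK returns = Ttrans + RTT = 5 + 200 = 205 ms
Need W * Ttrans >= Ttrans + RTT  ->  W >= (Ttrans + RTT) / Ttrans
(Ttrans + RTT) / Ttrans = 205 / 5 = 41
W_min = ceil(41) = 41

41


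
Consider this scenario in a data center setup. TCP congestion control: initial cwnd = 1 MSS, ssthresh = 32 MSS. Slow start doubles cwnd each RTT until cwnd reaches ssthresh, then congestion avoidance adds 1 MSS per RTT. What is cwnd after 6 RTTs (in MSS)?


RTT 0: cwnd = 1 MSS (initial)
RTT 1: cwnd = 2 MSS (slow start, doubled)
RTT 2: cwnd = 4 MSS (slow start, doubled)
RTT 3: cwnd = 8 MSS (slow start, doubled)
RTT 4: cwnd = 16 MSS (slow start, doubled)
RTT 5: cwnd = 32 MSS (slow start, doubled)
RTT 6: cwnd = 33 MSS (congestion avoidance, +1)

33


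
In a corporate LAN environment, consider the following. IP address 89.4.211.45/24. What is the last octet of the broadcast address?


Given: IP = 89.4.211.45, prefix = /24
Host bits = 32 - 24 = 8
Network last octet = 45 AND mask = 0
Host part size = 2^8 - 1 = 255
Broadcast last octet = 0 OR 255 = 255

255


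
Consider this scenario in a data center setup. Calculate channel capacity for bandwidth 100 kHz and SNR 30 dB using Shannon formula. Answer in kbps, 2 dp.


Given: B = 100 kHz, SNR = 30 dB
SNR linear = 10^(30/10) = 1000
1 + SNR = 1001
log2(1001) = 9.9672262588
C = 100 * 1000 * 9.9672262588 = 996722.6259 bps
C = 996.722626 kbps -> 996.72 kbps (2 dp)

996.72


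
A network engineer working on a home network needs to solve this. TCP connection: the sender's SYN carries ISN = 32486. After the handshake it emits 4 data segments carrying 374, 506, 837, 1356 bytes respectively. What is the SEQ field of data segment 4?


The SYN occupies sequence number ISN = 32486, so the first data byte is ISN + 1 = 32487.
SEQ of data segment i = (ISN + 1) + sum of payload sizes of segments 1..i-1.
Segment 1: SEQ = 32487, payload = 374 bytes
Segment 2: SEQ = 32861, payload = 506 bytes
Segment 3: SEQ = 33367, payload = 837 bytes
Segment 4: SEQ = 34204, payload = 1356 bytes
SEQ of segment 4 = 32487 + 374 + 506 + 837 = 34204

34204


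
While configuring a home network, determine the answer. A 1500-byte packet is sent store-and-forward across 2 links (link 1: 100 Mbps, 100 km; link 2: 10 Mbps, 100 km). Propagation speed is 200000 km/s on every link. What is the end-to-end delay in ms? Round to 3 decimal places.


Packet = 1500 bytes = 12000 bits. Store-and-forward: sum (t_trans + t_prop) per link.
Link 1: t_trans = 12000/(100*10^6) s = 0.1200 ms; t_prop = 100/200000 s = 0.5000 ms; subtotal = 0.6200 ms
Link 2: t_trans = 12000/(10*10^6) s = 1.2000 ms; t_prop = 100/200000 s = 0.5000 ms; subtotal = 1.7000 ms
End-to-end = 0.6200 + 1.7000 = 2.3200 ms -> 2.320 ms (3 dp)

2.320


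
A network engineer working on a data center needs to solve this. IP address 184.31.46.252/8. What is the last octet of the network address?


Given: IP = 184.31.46.252, prefix = /8
Subnet mask = 255.0.0.0
Last octet of IP: 252
Last octet of mask: 0
Network last octet = 252 AND 0 = 0

0


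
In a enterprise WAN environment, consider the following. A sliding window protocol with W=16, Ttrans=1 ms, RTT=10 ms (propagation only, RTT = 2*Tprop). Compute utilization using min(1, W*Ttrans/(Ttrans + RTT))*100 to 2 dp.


Given: W = 16, Ttrans = 1 ms, RTT = 10 ms (= 2 * Tprop, Tprop = 5 ms)
Cycle time = Ttrans + RTT = 1 + 10 = 11 ms (first packet sent until its ACK returns)
W * Ttrans = 16 * 1 = 16 ms of sending per cycle
W * Ttrans / (Ttrans + RTT) = 16 / 11 = 1.454545
U = min(1, 1.454545) = 1.000000
U% = 100.00%

100.00


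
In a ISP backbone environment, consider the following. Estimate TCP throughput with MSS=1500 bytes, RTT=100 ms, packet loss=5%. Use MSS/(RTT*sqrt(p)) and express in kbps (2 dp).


Given: MSS = 1500 bytes, RTT = 100 ms, loss = 5%
RTT in seconds = 100 / 1000 = 0.1
Loss rate = 5% = 0.05
sqrt(loss) = sqrt(0.05) = 0.223606797750
Throughput (bytes/s) = 1500 / (0.1 * 0.223606797750) = 67082.0393
Throughput (kbps) = 67082.0393 * 8 / 1000 = 536.656315 -> 536.66 kbps (2 dp)

536.66


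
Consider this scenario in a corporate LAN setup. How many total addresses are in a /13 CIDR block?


Given: CIDR prefix /13
Host bits = 32 - 13 = 19
Total addresses = 2^19 = 524288

524288


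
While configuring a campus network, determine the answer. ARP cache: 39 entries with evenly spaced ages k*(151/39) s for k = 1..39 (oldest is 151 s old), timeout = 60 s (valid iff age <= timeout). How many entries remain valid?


Ages are k * 151/39 s for k = 1..39 (spacing = 3.8718 s).
Entry k is valid iff k * 151/39 <= 60 iff k <= 39 * 60 / 151 = 15.4967
n_valid = floor(15.4967) = 15
(n_stale = 39 - 15 = 24)

15


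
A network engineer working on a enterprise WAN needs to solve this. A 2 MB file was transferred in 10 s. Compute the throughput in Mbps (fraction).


Given: file = 2 MB, time = 10 s
File in Mb = 2 * 8 = 16 Mb
Throughput = 16 / 10 Mbps
Throughput = 8/5 Mbps

8/5


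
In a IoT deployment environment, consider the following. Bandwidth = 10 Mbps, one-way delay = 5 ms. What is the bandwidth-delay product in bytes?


Given: bandwidth = 10 Mbps, delay = 5 ms
BDP in bits = 10 * 10^6 * 5 / 1000
BDP in bits = 50000
BDP in bytes = 50000 / 8 = 6250

6250


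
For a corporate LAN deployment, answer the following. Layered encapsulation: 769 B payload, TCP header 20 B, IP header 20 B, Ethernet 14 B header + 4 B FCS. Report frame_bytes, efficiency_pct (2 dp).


TCP segment = 769 + 20 = 789 B
IP packet = 789 + 20 = 809 B
Ethernet frame = 809 + 14 + 4 = 827 B
Efficiency = app / frame = 769 / 827 = 0.929867 = 92.9867% -> 92.99% (2 dp)

827, 92.99


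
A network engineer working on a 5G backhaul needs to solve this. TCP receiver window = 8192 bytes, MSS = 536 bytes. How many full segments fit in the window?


Given: RWND = 8192 bytes, MSS = 536 bytes
Full segments = floor(RWND / MSS)
Full segments = floor(8192 / 536)
Full segments = floor(15.2836) = 15

15


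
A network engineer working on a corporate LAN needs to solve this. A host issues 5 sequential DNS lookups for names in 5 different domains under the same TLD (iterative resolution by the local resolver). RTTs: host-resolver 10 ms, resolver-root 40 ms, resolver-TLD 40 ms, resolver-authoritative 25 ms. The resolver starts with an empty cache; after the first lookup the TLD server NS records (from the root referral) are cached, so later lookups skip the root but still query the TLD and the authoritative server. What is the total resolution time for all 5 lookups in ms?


Lookup 1 (cold cache): local + root + TLD + auth = 10 + 40 + 40 + 25 = 115 ms
Lookups 2..5 (TLD NS cached -> skip root; new domain -> still ask TLD and auth): local + TLD + auth = 10 + 40 + 25 = 75 ms each
Remaining 4 lookups: 4 * 75 = 300 ms
Total = 115 + 300 = 415 ms

415


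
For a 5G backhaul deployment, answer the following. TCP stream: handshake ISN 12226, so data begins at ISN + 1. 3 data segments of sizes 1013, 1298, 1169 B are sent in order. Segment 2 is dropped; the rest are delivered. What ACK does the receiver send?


SYN uses sequence number 12226; first data byte = ISN + 1 = 12227.
Segment 1: SEQ = 12227, len = 1013 B, covers [12227, 13239]
Segment 2: SEQ = 13240, len = 1298 B, covers [13240, 14537] [LOST]
Segment 3: SEQ = 14538, len = 1169 B, covers [14538, 15706]
In-order data received: bytes [12227, 13239] (segments 1..1).
Segment 2 missing -> gap begins at byte 13240; later segments buffered out of order.
Cumulative ACK = next expected in-order byte = 12227 + 1013 = 13240

13240


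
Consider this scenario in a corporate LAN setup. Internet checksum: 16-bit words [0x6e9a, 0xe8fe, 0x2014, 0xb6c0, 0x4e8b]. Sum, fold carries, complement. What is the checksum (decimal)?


Given words: [0x6e9a, 0xe8fe, 0x2014, 0xb6c0, 0x4e8b]
Step 1: Sum all words
Raw sum = 28314 + 59646 + 8212 + 46784 + 20107 = 163063
Step 2: Fold carry: (31991 + 2) = 31993
One's complement = ~31993 & 0xFFFF = 33542

33542


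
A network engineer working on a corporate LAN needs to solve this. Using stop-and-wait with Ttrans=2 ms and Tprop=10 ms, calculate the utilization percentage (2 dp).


Given: Ttrans = 2 ms, Tprop = 10 ms
RTT = 2 * Tprop = 2 * 10 = 20 ms
U = Ttrans / (Ttrans + RTT)
U = 2 / (2 + 20)
U = 2 / 22 = 0.090909
U% = 9.09%

9.09


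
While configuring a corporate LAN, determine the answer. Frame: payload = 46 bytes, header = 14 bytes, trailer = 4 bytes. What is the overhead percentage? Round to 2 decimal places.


Given: payload = 46 B, header = 14 B, trailer = 4 B
Overhead bytes = header + trailer = 14 + 4 = 18
Total frame = payload + overhead = 46 + 18 = 64
Overhead % = 18 / 64 * 100 = 28.1250% -> 28.13% (2 dp)

28.13


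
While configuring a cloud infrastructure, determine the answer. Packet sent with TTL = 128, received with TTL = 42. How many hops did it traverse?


Given: initial TTL = 128, received TTL = 42
Hops = initial TTL - received TTL
Hops = 128 - 42 = 86

86


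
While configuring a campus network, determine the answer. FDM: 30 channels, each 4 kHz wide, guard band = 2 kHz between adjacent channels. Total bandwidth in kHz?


Given: 30 channels, 4 kHz each, guard = 2 kHz
Channel bandwidth = 30 * 4 = 120 kHz
Guard bands = 29 gaps * 2 kHz = 58 kHz
Total = 120 + 58 = 178 kHz

178


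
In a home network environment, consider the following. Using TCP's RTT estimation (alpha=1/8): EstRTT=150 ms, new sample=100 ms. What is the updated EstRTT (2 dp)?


Given: EstRTT = 150 ms, SampleRTT = 100 ms, alpha = 1/8
New EstRTT = (1 - alpha) * EstRTT + alpha * SampleRTT
(7/8) * 150 = 131.25
(1/8) * 100 = 12.5
New EstRTT = 131.25 + 12.5 = 143.75 ms -> 143.75 ms (2 dp)

143.75


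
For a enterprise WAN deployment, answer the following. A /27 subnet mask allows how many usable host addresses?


Given: subnet mask /27
Host bits = 32 - 27 = 5
Total addresses = 2^5 = 32
Usable hosts = 32 - 2 (network + broadcast) = 30

30


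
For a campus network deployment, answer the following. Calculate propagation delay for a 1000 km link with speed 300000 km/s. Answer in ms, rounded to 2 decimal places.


Given: distance = 1000 km, speed = 300000 km/s
Delay = distance / speed = 1000 / 300000 seconds
Delay in ms = 1000 * 1000 / 300000
Delay = 3.3333 ms
Rounded to 2 dp = 3.33 ms

3.33


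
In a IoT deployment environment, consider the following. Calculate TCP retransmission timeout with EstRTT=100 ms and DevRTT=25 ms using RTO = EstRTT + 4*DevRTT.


Given: EstRTT = 100 ms, DevRTT = 25 ms
Timeout = EstRTT + 4 * DevRTT
4 * DevRTT = 4 * 25 = 100
Timeout = 100 + 100 = 200 ms

200


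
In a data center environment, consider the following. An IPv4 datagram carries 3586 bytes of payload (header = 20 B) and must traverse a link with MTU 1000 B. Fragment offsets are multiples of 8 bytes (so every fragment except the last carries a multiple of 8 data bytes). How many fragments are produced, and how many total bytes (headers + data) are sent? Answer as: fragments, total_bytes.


Max data per non-final fragment = floor((MTU - header)/8)*8 = floor((1000 - 20)/8)*8 = floor(980/8)*8 = 976 B
Final fragment needs no 8-byte alignment: it can carry up to MTU - header = 980 B
Non-final fragments needed = ceil((payload - 980) / 976) = ceil(2606/976) = ceil(2.6701) = 3
Number of fragments = 3 + 1 = 4
Fragment sizes (data): 3 * 976 B + 658 B (last, 658 <= 980 OK)
Total bytes sent = payload + n_frags * header = 3586 + 4*20 = 3586 + 80 = 3666 B

4, 3666


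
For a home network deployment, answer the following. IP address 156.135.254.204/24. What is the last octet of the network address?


Given: IP = 156.135.254.204, prefix = /24
Subnet mask = 255.255.255.0
Last octet of IP: 204
Last octet of mask: 0
Network last octet = 204 AND 0 = 0

0


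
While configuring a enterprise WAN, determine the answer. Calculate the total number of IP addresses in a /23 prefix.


Given: CIDR prefix /23
Host bits = 32 - 23 = 9
Total addresses = 2^9 = 512

512


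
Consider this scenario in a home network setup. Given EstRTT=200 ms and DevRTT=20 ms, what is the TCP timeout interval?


Given: EstRTT = 200 ms, DevRTT = 20 ms
Timeout = EstRTT + 4 * DevRTT
4 * DevRTT = 4 * 20 = 80
Timeout = 200 + 80 = 280 ms

280


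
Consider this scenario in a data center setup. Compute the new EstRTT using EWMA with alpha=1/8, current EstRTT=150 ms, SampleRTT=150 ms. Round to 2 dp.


Given: EstRTT = 150 ms, SampleRTT = 150 ms, alpha = 1/8
New EstRTT = (1 - alpha) * EstRTT + alpha * SampleRTT
(7/8) * 150 = 131.25
(1/8) * 150 = 18.75
New EstRTT = 131.25 + 18.75 = 150 ms -> 150.00 ms (2 dp)

150.00


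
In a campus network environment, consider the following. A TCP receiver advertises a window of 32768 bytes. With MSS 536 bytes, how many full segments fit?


Given: RWND = 32768 bytes, MSS = 536 bytes
Full segments = floor(RWND / MSS)
Full segments = floor(32768 / 536)
Full segments = floor(61.1343) = 61

61
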